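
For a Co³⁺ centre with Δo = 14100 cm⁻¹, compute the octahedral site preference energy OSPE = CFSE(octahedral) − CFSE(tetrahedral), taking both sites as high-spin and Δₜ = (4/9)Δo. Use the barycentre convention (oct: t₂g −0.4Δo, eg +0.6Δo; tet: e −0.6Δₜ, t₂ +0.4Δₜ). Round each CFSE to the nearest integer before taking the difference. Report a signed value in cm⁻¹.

Co sits in group 9; removing 3 electrons leaves Co³⁺ with 9 − 3 = 6 d electrons.
Octahedral high-spin t₂g⁴ eg²: CFSE = -0.4 × 14100 = -5640 cm⁻¹.
Tetrahedral: e³ t₂³, CFSE = 3(−0.6) + 3(+0.4) = -0.6Δₜ = -0.6 × (4/9) × 14100 = -3760 cm⁻¹.
Subtracting, OSPE = -5640 − (-3760) = -1880 cm⁻¹.

-1880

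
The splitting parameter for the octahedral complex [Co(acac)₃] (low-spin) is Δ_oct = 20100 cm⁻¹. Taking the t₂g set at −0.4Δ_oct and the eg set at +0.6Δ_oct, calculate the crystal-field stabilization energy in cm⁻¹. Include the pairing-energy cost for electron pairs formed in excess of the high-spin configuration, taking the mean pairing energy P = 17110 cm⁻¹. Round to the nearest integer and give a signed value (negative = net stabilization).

-14020

Each acac⁻ contributes -1; 3 × (-1) = -3. With overall charge +0, Co is in the +3 oxidation state.
Group 9 minus oxidation state +3 gives a d⁶ configuration for Co³⁺.
The d⁶ electrons fill as t₂g⁶ eg⁰.
Orbital CFSE = 6(-0.4) + 0(0.6) = -2.4Δ_oct = -2.4 × 20100 = -48240 cm⁻¹.
High-spin d⁶ would be t₂g⁴ eg² with 1 pair; low-spin has 3, so 2 excess pairs cost +2P = +34220 cm⁻¹.
Net CFSE = -48240 + 34220 = -14020 cm⁻¹.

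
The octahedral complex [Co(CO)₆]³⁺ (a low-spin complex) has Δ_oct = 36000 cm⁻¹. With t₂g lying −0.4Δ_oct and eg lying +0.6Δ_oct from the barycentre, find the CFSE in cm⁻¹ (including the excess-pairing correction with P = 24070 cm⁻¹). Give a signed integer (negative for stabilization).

CO is neutral, so the +3 overall charge sits on Co: oxidation state +3.
Group 9 minus oxidation state +3 gives a d⁶ configuration for Co³⁺.
Configuration: t₂g⁶ eg⁰.
The orbital stabilization is -2.4Δ_oct = -2.4 × 36000 = -86400 cm⁻¹.
Relative to high-spin t₂g⁴ eg² (1 paired), the low-spin configuration has 2 additional pairs, contributing +2 × 24070 = +48140 cm⁻¹.
Overall CFSE = -86400 + 48140 = -38260 cm⁻¹.

-38260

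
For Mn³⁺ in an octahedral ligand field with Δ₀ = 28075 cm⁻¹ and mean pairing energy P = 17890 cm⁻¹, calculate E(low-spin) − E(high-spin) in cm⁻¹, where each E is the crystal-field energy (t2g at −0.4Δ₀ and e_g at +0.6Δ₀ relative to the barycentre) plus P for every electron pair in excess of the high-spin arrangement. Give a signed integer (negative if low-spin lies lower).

-10185

Group 7 minus oxidation state +3 gives a d⁴ configuration for Mn³⁺.
In the high-spin limit (t2g^3 e_g^1) the orbital term is -0.6Δ₀ = -16845 cm⁻¹, with no excess pairing.
Low-spin t2g^4 e_g^0 gives -1.6Δ₀ = -44920 cm⁻¹, but forming 1 extra pair costs 1P = 17890 cm⁻¹, so E(LS) = -44920 + 17890 = -27030 cm⁻¹.
E(LS) − E(HS) = -27030 − (-16845) = -10185 cm⁻¹.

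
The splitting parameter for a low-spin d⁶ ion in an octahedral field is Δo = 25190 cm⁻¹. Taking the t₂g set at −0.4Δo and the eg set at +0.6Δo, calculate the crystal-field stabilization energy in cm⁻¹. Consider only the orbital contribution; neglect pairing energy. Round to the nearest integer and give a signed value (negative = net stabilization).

Electron filling gives t₂g⁶ eg⁰.
The orbital stabilization is -2.4Δo = -2.4 × 25190 = -60456 cm⁻¹.

-60456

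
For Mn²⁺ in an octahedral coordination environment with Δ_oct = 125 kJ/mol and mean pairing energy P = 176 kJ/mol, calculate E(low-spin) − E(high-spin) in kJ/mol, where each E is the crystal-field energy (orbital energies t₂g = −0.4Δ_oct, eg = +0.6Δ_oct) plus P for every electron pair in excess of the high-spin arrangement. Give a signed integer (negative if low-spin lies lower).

102

Mn²⁺: group 7, so d-count = 7 − 2 = 5.
In the high-spin limit (t₂g³ eg²) the orbital term is 0.0Δ_oct = 0 kJ/mol, with no excess pairing.
Low-spin t₂g⁵ eg⁰ gives -2.0Δ_oct = -250 kJ/mol, but forming 2 extra pairs costs 2P = 352 kJ/mol, so E(LS) = -250 + 352 = 102 kJ/mol.
The difference is 102 − (0) = 102 kJ/mol, so high-spin lies lower.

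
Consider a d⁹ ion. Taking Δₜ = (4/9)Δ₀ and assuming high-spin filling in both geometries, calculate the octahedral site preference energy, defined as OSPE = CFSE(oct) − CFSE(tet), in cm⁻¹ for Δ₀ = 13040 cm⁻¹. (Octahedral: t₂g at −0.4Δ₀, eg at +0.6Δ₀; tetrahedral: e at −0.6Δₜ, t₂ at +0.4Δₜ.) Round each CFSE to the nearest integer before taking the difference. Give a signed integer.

Octahedral (high-spin): t₂g⁶ eg³, CFSE = 6(−0.4) + 3(+0.6) = -0.6Δ₀ = -0.6 × 13040 = -7824 cm⁻¹.
Tetrahedral: e⁴ t₂⁵, CFSE = 4(−0.6) + 5(+0.4) = -0.4Δₜ = -0.4 × (4/9) × 13040 = -2318 cm⁻¹.
OSPE = CFSE(oct) − CFSE(tet) = -7824 − (-2318) = -5506 cm⁻¹.

-5506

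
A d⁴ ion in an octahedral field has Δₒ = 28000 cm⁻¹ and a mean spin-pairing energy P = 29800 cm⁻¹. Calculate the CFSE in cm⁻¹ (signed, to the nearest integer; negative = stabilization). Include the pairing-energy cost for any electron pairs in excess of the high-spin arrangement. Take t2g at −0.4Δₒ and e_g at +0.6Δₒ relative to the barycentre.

-16800

Here Δₒ < P (28000 < 29800), so the high-spin state is favoured.
Filling d⁴ accordingly: t2g^3 e_g^1.
Orbital CFSE = -0.6Δₒ = -0.6 × 28000 = -16800 cm⁻¹.
High-spin has no excess pairs, so no pairing correction applies.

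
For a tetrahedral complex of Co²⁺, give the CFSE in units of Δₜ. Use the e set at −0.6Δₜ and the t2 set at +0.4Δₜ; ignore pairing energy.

-1.2 Δₜ

Co is in group 9, so Co²⁺ is d⁷ (9 − 2 = 7).
Tetrahedral splitting is small, so the complex is high-spin.
Configuration: e^4 t2^3.
CFSE = 4(-0.6Δₜ) + 3(0.4Δₜ) = -2.4Δₜ + 1.2Δₜ = -1.2Δₜ.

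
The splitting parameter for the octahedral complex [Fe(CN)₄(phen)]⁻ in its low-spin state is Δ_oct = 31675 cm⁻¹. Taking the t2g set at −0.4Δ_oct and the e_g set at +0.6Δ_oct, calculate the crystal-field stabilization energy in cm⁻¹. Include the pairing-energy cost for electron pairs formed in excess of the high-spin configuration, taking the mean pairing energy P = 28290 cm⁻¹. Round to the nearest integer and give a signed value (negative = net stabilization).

Ligand charges: 4×(-1) from CN⁻ and 1×(+0) from phen sum to -4; with overall charge -1, Fe is +3.
Group 8 minus oxidation state +3 gives a d⁵ configuration for Fe³⁺.
The d⁵ electrons fill as t2g^5 e_g^0.
Orbital CFSE = 5(-0.4) + 0(0.6) = -2.0Δ_oct = -2.0 × 31675 = -63350 cm⁻¹.
Relative to high-spin t2g^3 e_g^2 (0 paired), the low-spin configuration has 2 additional pairs, contributing +2 × 28290 = +56580 cm⁻¹.
Overall CFSE = -63350 + 56580 = -6770 cm⁻¹.

-6770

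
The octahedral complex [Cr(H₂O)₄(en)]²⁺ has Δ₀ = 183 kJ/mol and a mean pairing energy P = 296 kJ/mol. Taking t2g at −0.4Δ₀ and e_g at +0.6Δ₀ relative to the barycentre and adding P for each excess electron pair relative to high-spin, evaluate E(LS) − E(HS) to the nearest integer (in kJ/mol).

Ligand charges: 4×(+0) from H₂O and 1×(+0) from en sum to +0; with overall charge +2, Cr is +2.
Group 6 minus oxidation state +2 gives a d⁴ configuration for Cr²⁺.
High-spin: t2g^3 e_g^1, CFSE = -0.6Δ₀ = -110 kJ/mol.
Low-spin t2g^4 e_g^0 gives -1.6Δ₀ = -293 kJ/mol, but forming 1 extra pair costs 1P = 296 kJ/mol, so E(LS) = -293 + 296 = 3 kJ/mol.
E(LS) − E(HS) = 3 − (-110) = 113 kJ/mol.

113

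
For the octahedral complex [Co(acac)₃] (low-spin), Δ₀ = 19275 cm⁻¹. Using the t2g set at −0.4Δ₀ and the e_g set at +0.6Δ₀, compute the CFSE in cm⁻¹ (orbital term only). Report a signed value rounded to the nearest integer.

Each acac⁻ contributes -1; 3 × (-1) = -3. With overall charge +0, Co is in the +3 oxidation state.
Co sits in group 9; removing 3 electrons leaves Co³⁺ with 9 − 3 = 6 d electrons.
Electron filling gives t2g^6 e_g^0.
CFSE(orbital) = 6×(-0.4Δ₀) + 0×(0.6Δ₀) = -2.4Δ₀; with Δ₀ = 19275 cm⁻¹ that is -46260 cm⁻¹.

-46260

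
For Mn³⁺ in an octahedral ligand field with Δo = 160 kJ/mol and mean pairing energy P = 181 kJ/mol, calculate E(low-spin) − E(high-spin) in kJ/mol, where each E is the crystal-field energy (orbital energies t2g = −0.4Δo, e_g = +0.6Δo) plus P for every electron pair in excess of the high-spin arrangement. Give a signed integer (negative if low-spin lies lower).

Mn sits in group 7; removing 3 electrons leaves Mn³⁺ with 7 − 3 = 4 d electrons.
High-spin d⁴ fills as t2g^3 e_g^1 with CFSE 3(−0.4) + 1(+0.6) = -0.6Δo = -96 kJ/mol.
Low-spin t2g^4 e_g^0 gives -1.6Δo = -256 kJ/mol, but forming 1 extra pair costs 1P = 181 kJ/mol, so E(LS) = -256 + 181 = -75 kJ/mol.
Thus E(LS) − E(HS) = 21 kJ/mol.

21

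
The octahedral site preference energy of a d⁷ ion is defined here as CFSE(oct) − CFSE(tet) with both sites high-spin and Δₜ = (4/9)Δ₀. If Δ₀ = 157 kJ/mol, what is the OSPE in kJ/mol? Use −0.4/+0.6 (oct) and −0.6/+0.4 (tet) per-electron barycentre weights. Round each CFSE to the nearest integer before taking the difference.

In an octahedral site d⁷ (HS) is t₂g⁵ eg², giving CFSE(oct) = -0.8Δ₀ = -126 kJ/mol.
Tetrahedral e⁴ t₂³ gives -1.2Δₜ = -1.2 × (4/9) × 157 = -84 kJ/mol.
Subtracting, OSPE = -126 − (-84) = -42 kJ/mol.

-42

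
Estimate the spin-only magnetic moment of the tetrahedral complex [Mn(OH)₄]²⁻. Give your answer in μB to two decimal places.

5.92 μB

Each OH⁻ contributes -1; 4 × (-1) = -4. With overall charge -2, Mn is in the +2 oxidation state.
Mn²⁺: group 7, so d-count = 7 − 2 = 5.
Tetrahedral splitting is small, so the complex is high-spin.
Configuration: e² t₂³ → 5 unpaired electrons.
μ(spin-only) = √[5(5+2)] = √35 ≈ 5.92 μB.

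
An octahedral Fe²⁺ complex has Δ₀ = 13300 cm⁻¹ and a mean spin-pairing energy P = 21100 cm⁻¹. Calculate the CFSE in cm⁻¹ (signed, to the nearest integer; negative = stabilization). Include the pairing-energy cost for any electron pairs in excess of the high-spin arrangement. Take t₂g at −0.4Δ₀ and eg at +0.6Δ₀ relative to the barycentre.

-5320

Group 8 minus oxidation state +2 gives a d⁶ configuration for Fe²⁺.
With Δ₀ < P the complex is high-spin.
Configuration: t₂g⁴ eg².
Orbital CFSE = -0.4Δ₀ = -0.4 × 13300 = -5320 cm⁻¹.
High-spin has no excess pairs, so no pairing correction applies.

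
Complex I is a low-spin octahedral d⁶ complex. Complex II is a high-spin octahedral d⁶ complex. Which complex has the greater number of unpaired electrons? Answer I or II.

II

I: t₂g⁶ eg⁰ → 0 unpaired.
II: t2g^4 e_g^2 → 4 unpaired.
So II has more unpaired electrons.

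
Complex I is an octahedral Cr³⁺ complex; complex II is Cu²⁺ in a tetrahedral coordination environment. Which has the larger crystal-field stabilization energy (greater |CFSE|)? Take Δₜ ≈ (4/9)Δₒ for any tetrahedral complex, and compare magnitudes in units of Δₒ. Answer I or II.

I: Cr³⁺: group 6, so d-count = 6 − 3 = 3; t₂g³ eg⁰, CFSE = -1.2Δₒ.
II: Cu²⁺: group 11, so d-count = 11 − 2 = 9; Tetrahedral fields are weak (Δₜ ≈ 4/9 Δₒ), so electrons fill high-spin; e^4 t2^5, CFSE = -0.4Δₜ ≈ -0.18Δₒ.
So I has the larger |CFSE|.

I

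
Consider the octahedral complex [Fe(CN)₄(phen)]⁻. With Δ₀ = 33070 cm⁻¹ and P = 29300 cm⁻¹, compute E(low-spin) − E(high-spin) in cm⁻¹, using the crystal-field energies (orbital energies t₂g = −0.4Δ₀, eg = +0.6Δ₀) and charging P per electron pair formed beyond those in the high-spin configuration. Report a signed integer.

-7540

Ligand charges: 4×(-1) from CN⁻ and 1×(+0) from phen sum to -4; with overall charge -1, Fe is +3.
Fe sits in group 8; removing 3 electrons leaves Fe³⁺ with 8 − 3 = 5 d electrons.
High-spin: t₂g³ eg², CFSE = 0.0Δ₀ = 0 cm⁻¹.
For low-spin the configuration is t₂g⁵ eg⁰: orbital energy -2.0 × 33070 = -66140 cm⁻¹, and 2 additional pairs relative to high-spin add 58600 cm⁻¹, giving -7540 cm⁻¹.
E(LS) − E(HS) = -7540 − (0) = -7540 cm⁻¹.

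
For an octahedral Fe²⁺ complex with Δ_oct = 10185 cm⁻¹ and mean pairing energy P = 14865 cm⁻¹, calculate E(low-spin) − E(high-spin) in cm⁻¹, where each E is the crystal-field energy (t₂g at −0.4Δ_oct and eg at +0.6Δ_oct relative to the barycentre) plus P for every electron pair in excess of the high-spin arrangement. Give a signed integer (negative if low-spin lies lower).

9360

Fe²⁺: group 8, so d-count = 8 − 2 = 6.
High-spin: t₂g⁴ eg², CFSE = -0.4Δ_oct = -4074 cm⁻¹.
Low-spin: t₂g⁶ eg⁰, orbital CFSE = -2.4Δ_oct = -24444 cm⁻¹; plus 2 excess pairs × P = +29730 cm⁻¹; total 5286 cm⁻¹.
E(LS) − E(HS) = 5286 − (-4074) = 9360 cm⁻¹.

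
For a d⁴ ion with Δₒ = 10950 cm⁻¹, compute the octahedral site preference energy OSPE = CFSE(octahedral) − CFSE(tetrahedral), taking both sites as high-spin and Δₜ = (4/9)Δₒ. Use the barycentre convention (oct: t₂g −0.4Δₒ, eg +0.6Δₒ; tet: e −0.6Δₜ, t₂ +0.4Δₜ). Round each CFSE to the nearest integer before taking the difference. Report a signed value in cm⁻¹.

Octahedral (high-spin): t2g^3 e_g^1, CFSE = 3(−0.4) + 1(+0.6) = -0.6Δₒ = -0.6 × 10950 = -6570 cm⁻¹.
Tetrahedral: e^2 t2^2, CFSE = 2(−0.6) + 2(+0.4) = -0.4Δₜ = -0.4 × (4/9) × 10950 = -1947 cm⁻¹.
OSPE = -6570 − (-1947) = -4623 cm⁻¹.

-4623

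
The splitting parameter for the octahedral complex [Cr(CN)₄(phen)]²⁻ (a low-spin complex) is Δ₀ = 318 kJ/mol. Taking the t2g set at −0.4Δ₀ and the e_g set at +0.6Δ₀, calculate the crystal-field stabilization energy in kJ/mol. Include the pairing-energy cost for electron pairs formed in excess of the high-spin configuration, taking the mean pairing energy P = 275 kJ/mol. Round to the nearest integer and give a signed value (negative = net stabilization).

Ligand charges: 4×(-1) from CN⁻ and 1×(+0) from phen sum to -4; with overall charge -2, Cr is +2.
Cr²⁺: group 6, so d-count = 6 − 2 = 4.
The d⁴ electrons fill as t2g^4 e_g^0.
The orbital stabilization is -1.6Δ₀ = -1.6 × 318 = -509 kJ/mol.
Relative to high-spin t2g^3 e_g^1 (0 paired), the low-spin configuration has 1 additional pair, contributing +1 × 275 = +275 kJ/mol.
Net CFSE = -509 + 275 = -234 kJ/mol.

-234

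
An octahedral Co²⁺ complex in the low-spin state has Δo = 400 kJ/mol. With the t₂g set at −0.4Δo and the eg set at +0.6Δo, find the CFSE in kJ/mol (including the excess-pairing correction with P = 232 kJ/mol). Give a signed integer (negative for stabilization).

Co²⁺: group 9, so d-count = 9 − 2 = 7.
The d⁷ electrons fill as t₂g⁶ eg¹.
CFSE(orbital) = 6×(-0.4Δo) + 1×(0.6Δo) = -1.8Δo; with Δo = 400 kJ/mol that is -720 kJ/mol.
High-spin d⁷ would be t₂g⁵ eg² with 2 pairs; low-spin has 3, so 1 excess pair costs +1P = +232 kJ/mol.
Net CFSE = -720 + 232 = -488 kJ/mol.

-488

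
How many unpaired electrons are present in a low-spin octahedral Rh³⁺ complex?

Group 9 minus oxidation state +3 gives a d⁶ configuration for Rh³⁺.
Configuration: t2g^6 e_g^0, giving 0 unpaired electrons.

0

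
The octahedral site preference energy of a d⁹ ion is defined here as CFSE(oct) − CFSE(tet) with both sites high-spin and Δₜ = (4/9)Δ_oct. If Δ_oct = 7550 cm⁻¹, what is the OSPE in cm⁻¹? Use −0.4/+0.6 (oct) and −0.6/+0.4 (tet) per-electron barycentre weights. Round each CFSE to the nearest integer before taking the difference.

-3188

In an octahedral site d⁹ (HS) is t₂g⁶ eg³, giving CFSE(oct) = -0.6Δ_oct = -4530 cm⁻¹.
Tetrahedral: e⁴ t₂⁵, CFSE = 4(−0.6) + 5(+0.4) = -0.4Δₜ = -0.4 × (4/9) × 7550 = -1342 cm⁻¹.
Subtracting, OSPE = -4530 − (-1342) = -3188 cm⁻¹.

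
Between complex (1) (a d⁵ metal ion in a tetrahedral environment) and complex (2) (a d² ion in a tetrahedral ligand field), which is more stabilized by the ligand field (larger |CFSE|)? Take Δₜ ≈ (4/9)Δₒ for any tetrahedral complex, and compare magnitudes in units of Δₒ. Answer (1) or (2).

(2)

(1): Tetrahedral fields are weak (Δₜ ≈ 4/9 Δₒ), so electrons fill high-spin; e² t₂³, CFSE = 0.0Δₜ ≈ 0.00Δₒ.
(2): With tetrahedral geometry the complex is necessarily high-spin; e² t₂⁰, CFSE = -1.2Δₜ ≈ -0.53Δₒ.
So (2) has the larger |CFSE|.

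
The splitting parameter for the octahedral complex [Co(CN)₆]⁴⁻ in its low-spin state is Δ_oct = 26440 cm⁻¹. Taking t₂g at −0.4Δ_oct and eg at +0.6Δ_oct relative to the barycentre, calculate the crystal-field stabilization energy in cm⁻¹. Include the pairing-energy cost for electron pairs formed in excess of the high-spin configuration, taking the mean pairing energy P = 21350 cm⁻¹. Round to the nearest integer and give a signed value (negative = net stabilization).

-26242

Each CN⁻ contributes -1; 6 × (-1) = -6. With overall charge -4, Co is in the +2 oxidation state.
Co²⁺: group 9, so d-count = 9 − 2 = 7.
Electron filling gives t₂g⁶ eg¹.
CFSE(orbital) = 6×(-0.4Δ_oct) + 1×(0.6Δ_oct) = -1.8Δ_oct; with Δ_oct = 26440 cm⁻¹ that is -47592 cm⁻¹.
High-spin d⁷ would be t₂g⁵ eg² with 2 pairs; low-spin has 3, so 1 excess pair costs +1P = +21350 cm⁻¹.
Net CFSE = -47592 + 21350 = -26242 cm⁻¹.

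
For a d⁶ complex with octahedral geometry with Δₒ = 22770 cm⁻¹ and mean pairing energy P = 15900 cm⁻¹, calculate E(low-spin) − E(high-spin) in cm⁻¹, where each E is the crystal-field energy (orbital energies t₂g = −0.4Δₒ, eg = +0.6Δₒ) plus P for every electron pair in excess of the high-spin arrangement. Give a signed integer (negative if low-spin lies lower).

High-spin: t₂g⁴ eg², CFSE = -0.4Δₒ = -9108 cm⁻¹.
Low-spin t₂g⁶ eg⁰ gives -2.4Δₒ = -54648 cm⁻¹, but forming 2 extra pairs costs 2P = 31800 cm⁻¹, so E(LS) = -54648 + 31800 = -22848 cm⁻¹.
Thus E(LS) − E(HS) = -13740 cm⁻¹.

-13740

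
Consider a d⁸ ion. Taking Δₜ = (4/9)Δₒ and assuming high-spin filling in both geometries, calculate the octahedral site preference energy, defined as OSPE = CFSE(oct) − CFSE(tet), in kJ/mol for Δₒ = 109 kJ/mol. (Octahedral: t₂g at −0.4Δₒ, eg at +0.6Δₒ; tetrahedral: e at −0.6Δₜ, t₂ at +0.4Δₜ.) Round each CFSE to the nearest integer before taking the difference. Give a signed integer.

Octahedral (high-spin): t2g^6 e_g^2, CFSE = 6(−0.4) + 2(+0.6) = -1.2Δₒ = -1.2 × 109 = -131 kJ/mol.
Tetrahedral e^4 t2^4 gives -0.8Δₜ = -0.8 × (4/9) × 109 = -39 kJ/mol.
OSPE = CFSE(oct) − CFSE(tet) = -131 − (-39) = -92 kJ/mol.

-92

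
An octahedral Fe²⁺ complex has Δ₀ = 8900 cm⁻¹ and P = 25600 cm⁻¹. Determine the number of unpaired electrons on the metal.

4

Fe²⁺: group 8, so d-count = 8 − 2 = 6.
Since Δ₀ = 8900 cm⁻¹ < P = 25600 cm⁻¹, the complex adopts the high-spin configuration.
Configuration: t₂g⁴ eg².
Unpaired electrons: 4.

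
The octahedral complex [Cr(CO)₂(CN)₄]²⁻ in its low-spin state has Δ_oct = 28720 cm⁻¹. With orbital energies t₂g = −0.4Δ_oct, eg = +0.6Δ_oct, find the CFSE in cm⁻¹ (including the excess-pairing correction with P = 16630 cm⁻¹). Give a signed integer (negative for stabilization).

Ligand charges: 2×(+0) from CO and 4×(-1) from CN⁻ sum to -4; with overall charge -2, Cr is +2.
Cr is in group 6, so Cr²⁺ is d⁴ (6 − 2 = 4).
Electron filling gives t₂g⁴ eg⁰.
The orbital stabilization is -1.6Δ_oct = -1.6 × 28720 = -45952 cm⁻¹.
Relative to high-spin t₂g³ eg¹ (0 paired), the low-spin configuration has 1 additional pair, contributing +1 × 16630 = +16630 cm⁻¹.
Net CFSE = -45952 + 16630 = -29322 cm⁻¹.

-29322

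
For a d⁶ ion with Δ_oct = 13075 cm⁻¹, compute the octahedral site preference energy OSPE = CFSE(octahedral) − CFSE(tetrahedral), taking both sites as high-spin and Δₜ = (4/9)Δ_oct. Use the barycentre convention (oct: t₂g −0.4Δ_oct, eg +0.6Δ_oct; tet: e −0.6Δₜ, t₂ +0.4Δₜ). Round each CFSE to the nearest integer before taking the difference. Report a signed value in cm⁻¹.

Octahedral (high-spin): t₂g⁴ eg², CFSE = 4(−0.4) + 2(+0.6) = -0.4Δ_oct = -0.4 × 13075 = -5230 cm⁻¹.
Tetrahedral: e³ t₂³, CFSE = 3(−0.6) + 3(+0.4) = -0.6Δₜ = -0.6 × (4/9) × 13075 = -3487 cm⁻¹.
OSPE = -5230 − (-3487) = -1743 cm⁻¹.

-1743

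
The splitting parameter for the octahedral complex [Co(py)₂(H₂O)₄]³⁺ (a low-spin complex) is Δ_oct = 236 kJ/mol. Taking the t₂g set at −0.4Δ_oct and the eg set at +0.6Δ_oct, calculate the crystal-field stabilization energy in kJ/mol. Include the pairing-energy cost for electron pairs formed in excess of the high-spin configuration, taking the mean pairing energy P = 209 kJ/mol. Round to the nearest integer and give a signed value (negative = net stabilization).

Ligand charges: 2×(+0) from py and 4×(+0) from H₂O sum to +0; with overall charge +3, Co is +3.
Co is in group 9, so Co³⁺ is d⁶ (9 − 3 = 6).
Electron filling gives t₂g⁶ eg⁰.
The orbital stabilization is -2.4Δ_oct = -2.4 × 236 = -566 kJ/mol.
High-spin d⁶ would be t₂g⁴ eg² with 1 pair; low-spin has 3, so 2 excess pairs cost +2P = +418 kJ/mol.
Combining: -566 + 418 = -148 kJ/mol.

-148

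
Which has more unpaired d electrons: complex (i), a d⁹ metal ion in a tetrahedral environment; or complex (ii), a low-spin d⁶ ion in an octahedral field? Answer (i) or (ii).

(i)

(i): With tetrahedral geometry the complex is necessarily high-spin; e⁴ t₂⁵ → 1 unpaired.
(ii): t₂g⁶ eg⁰ → 0 unpaired.
So (i) has more unpaired electrons.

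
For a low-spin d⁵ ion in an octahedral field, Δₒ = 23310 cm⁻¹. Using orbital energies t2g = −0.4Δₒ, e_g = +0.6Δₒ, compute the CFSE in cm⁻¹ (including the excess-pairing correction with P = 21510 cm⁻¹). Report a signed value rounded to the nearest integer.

The d⁵ electrons fill as t2g^5 e_g^0.
Orbital CFSE = 5(-0.4) + 0(0.6) = -2.0Δₒ = -2.0 × 23310 = -46620 cm⁻¹.
Pairing penalty: 2 pairs vs 0 in the high-spin reference → 2 extra × P = 43020 cm⁻¹.
Net CFSE = -46620 + 43020 = -3600 cm⁻¹.

-3600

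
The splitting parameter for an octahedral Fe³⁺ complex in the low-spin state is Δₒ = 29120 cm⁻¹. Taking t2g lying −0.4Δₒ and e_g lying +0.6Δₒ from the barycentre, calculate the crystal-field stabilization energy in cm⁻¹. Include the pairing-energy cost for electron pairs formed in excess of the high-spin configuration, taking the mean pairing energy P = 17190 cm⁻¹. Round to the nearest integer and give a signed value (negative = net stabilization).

Group 8 minus oxidation state +3 gives a d⁵ configuration for Fe³⁺.
The d⁵ electrons fill as t2g^5 e_g^0.
Orbital CFSE = 5(-0.4) + 0(0.6) = -2.0Δₒ = -2.0 × 29120 = -58240 cm⁻¹.
Pairing penalty: 2 pairs vs 0 in the high-spin reference → 2 extra × P = 34380 cm⁻¹.
Combining: -58240 + 34380 = -23860 cm⁻¹.

-23860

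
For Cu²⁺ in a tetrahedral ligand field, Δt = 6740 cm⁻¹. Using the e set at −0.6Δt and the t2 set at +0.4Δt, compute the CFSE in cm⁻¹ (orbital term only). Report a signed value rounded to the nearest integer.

-2696

Group 11 minus oxidation state +2 gives a d⁹ configuration for Cu²⁺.
Tetrahedral splitting is small, so the complex is high-spin.
The d⁹ electrons fill as e^4 t2^5.
The orbital stabilization is -0.4Δt = -0.4 × 6740 = -2696 cm⁻¹.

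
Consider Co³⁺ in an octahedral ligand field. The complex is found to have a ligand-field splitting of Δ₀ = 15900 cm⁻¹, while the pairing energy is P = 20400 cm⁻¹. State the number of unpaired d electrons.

Co³⁺: group 9, so d-count = 9 − 3 = 6.
With Δ₀ < P the complex is high-spin.
Configuration: t₂g⁴ eg².
Unpaired electrons: 4.

4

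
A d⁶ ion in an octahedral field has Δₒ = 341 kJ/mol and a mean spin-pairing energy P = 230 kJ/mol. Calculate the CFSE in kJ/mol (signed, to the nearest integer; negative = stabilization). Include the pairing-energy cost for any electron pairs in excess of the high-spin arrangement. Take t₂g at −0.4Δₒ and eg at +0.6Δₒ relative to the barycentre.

With Δₒ > P the complex is low-spin.
Configuration: t₂g⁶ eg⁰.
Orbital CFSE = -2.4Δₒ = -2.4 × 341 = -818 kJ/mol.
Excess pairs vs high-spin: 3 − 1 = 2; pairing cost = +460 kJ/mol.
Net CFSE = -818 + 460 = -358 kJ/mol.

-358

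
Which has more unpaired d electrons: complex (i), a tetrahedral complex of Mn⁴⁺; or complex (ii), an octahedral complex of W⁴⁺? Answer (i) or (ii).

(i)

(i): Group 7 minus oxidation state +4 gives a d³ configuration for Mn⁴⁺; With tetrahedral geometry the complex is necessarily high-spin; e^2 t2^1 → 3 unpaired.
(ii): W⁴⁺: group 6, so d-count = 6 − 4 = 2; t₂g² eg⁰ → 2 unpaired.
So (i) has more unpaired electrons.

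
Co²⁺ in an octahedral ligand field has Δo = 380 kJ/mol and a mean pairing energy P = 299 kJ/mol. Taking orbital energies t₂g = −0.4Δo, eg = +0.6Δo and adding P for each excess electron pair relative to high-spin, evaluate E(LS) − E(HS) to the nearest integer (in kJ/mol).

Group 9 minus oxidation state +2 gives a d⁷ configuration for Co²⁺.
In the high-spin limit (t₂g⁵ eg²) the orbital term is -0.8Δo = -304 kJ/mol, with no excess pairing.
Low-spin: t₂g⁶ eg¹, orbital CFSE = -1.8Δo = -684 kJ/mol; plus 1 excess pair × P = +299 kJ/mol; total -385 kJ/mol.
E(LS) − E(HS) = -385 − (-304) = -81 kJ/mol.

-81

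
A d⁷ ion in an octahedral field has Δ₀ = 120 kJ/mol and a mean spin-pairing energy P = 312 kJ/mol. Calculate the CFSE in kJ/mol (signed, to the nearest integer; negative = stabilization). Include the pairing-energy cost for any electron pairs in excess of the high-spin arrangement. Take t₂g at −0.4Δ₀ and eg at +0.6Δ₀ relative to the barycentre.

-96

Here Δ₀ < P (120 < 312), so the high-spin state is favoured.
That gives t₂g⁵ eg².
Orbital CFSE = -0.8Δ₀ = -0.8 × 120 = -96 kJ/mol.
High-spin has no excess pairs, so no pairing correction applies.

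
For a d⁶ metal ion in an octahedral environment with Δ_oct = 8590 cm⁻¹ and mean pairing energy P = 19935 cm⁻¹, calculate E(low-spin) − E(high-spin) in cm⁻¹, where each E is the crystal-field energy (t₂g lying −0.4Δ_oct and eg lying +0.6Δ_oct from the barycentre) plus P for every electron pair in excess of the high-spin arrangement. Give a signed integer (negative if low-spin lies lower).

High-spin: t₂g⁴ eg², CFSE = -0.4Δ_oct = -3436 cm⁻¹.
Low-spin: t₂g⁶ eg⁰, orbital CFSE = -2.4Δ_oct = -20616 cm⁻¹; plus 2 excess pairs × P = +39870 cm⁻¹; total 19254 cm⁻¹.
Thus E(LS) − E(HS) = 22690 cm⁻¹.

22690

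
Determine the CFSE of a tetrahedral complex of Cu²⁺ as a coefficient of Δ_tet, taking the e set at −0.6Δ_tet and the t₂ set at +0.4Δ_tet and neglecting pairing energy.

Cu is in group 11, so Cu²⁺ is d⁹ (11 − 2 = 9).
Tetrahedral fields are weak (Δₜ ≈ 4/9 Δₒ), so electrons fill high-spin.
Configuration: e⁴ t₂⁵.
CFSE = 4(-0.6Δ_tet) + 5(0.4Δ_tet) = -2.4Δ_tet + 2.0Δ_tet = -0.4Δ_tet.

-0.4 Δ_tet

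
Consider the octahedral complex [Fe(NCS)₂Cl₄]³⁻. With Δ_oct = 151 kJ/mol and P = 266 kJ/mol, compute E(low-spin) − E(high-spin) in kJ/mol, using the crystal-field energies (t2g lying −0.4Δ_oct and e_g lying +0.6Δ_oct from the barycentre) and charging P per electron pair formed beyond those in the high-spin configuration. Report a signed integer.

Ligand charges: 2×(-1) from NCS⁻ and 4×(-1) from Cl⁻ sum to -6; with overall charge -3, Fe is +3.
Group 8 minus oxidation state +3 gives a d⁵ configuration for Fe³⁺.
High-spin: t2g^3 e_g^2, CFSE = 0.0Δ_oct = 0 kJ/mol.
For low-spin the configuration is t2g^5 e_g^0: orbital energy -2.0 × 151 = -302 kJ/mol, and 2 additional pairs relative to high-spin add 532 kJ/mol, giving 230 kJ/mol.
The difference is 230 − (0) = 230 kJ/mol, so high-spin lies lower.

230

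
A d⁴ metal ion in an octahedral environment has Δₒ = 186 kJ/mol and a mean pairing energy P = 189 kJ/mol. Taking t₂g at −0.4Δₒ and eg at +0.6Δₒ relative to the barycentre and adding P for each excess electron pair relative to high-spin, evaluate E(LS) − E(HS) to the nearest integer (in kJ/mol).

3

High-spin: t₂g³ eg¹, CFSE = -0.6Δₒ = -112 kJ/mol.
For low-spin the configuration is t₂g⁴ eg⁰: orbital energy -1.6 × 186 = -298 kJ/mol, and 1 additional pair relative to high-spin adds 189 kJ/mol, giving -109 kJ/mol.
Thus E(LS) − E(HS) = 3 kJ/mol.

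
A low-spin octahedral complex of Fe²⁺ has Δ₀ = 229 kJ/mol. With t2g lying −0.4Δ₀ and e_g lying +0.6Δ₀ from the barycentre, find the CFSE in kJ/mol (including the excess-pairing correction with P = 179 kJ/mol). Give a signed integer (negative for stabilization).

Fe²⁺: group 8, so d-count = 8 − 2 = 6.
The d⁶ electrons fill as t2g^6 e_g^0.
Orbital CFSE = 6(-0.4) + 0(0.6) = -2.4Δ₀ = -2.4 × 229 = -550 kJ/mol.
Pairing penalty: 3 pairs vs 1 in the high-spin reference → 2 extra × P = 358 kJ/mol.
Combining: -550 + 358 = -192 kJ/mol.

-192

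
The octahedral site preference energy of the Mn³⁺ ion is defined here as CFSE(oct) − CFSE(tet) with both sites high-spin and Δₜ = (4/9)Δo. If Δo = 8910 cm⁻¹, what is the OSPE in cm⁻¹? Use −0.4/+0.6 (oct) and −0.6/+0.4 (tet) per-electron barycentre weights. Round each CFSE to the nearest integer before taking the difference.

-3762

Mn³⁺: group 7, so d-count = 7 − 3 = 4.
In an octahedral site d⁴ (HS) is t₂g³ eg¹, giving CFSE(oct) = -0.6Δo = -5346 cm⁻¹.
Tetrahedral: e² t₂², CFSE = 2(−0.6) + 2(+0.4) = -0.4Δₜ = -0.4 × (4/9) × 8910 = -1584 cm⁻¹.
OSPE = CFSE(oct) − CFSE(tet) = -5346 − (-1584) = -3762 cm⁻¹.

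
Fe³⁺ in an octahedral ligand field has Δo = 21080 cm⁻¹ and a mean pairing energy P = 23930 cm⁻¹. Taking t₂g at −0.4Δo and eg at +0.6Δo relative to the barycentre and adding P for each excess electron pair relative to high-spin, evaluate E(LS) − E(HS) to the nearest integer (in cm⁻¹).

Group 8 minus oxidation state +3 gives a d⁵ configuration for Fe³⁺.
High-spin: t₂g³ eg², CFSE = 0.0Δo = 0 cm⁻¹.
Low-spin: t₂g⁵ eg⁰, orbital CFSE = -2.0Δo = -42160 cm⁻¹; plus 2 excess pairs × P = +47860 cm⁻¹; total 5700 cm⁻¹.
The difference is 5700 − (0) = 5700 cm⁻¹, so high-spin lies lower.

5700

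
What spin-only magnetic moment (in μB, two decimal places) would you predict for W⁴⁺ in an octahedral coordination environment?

2.83 μB

W sits in group 6; removing 4 electrons leaves W⁴⁺ with 6 − 4 = 2 d electrons.
Configuration: t2g^2 e_g^0 → 2 unpaired electrons.
μ(spin-only) = √[2(2+2)] = √8 ≈ 2.83 μB.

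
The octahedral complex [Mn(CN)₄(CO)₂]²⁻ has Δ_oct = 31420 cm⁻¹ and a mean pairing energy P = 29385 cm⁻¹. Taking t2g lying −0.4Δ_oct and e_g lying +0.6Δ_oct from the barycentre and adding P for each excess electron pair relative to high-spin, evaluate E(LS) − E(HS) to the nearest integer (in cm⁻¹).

-4070

Ligand charges: 4×(-1) from CN⁻ and 2×(+0) from CO sum to -4; with overall charge -2, Mn is +2.
Mn sits in group 7; removing 2 electrons leaves Mn²⁺ with 7 − 2 = 5 d electrons.
High-spin: t2g^3 e_g^2, CFSE = 0.0Δ_oct = 0 cm⁻¹.
Low-spin t2g^5 e_g^0 gives -2.0Δ_oct = -62840 cm⁻¹, but forming 2 extra pairs costs 2P = 58770 cm⁻¹, so E(LS) = -62840 + 58770 = -4070 cm⁻¹.
Thus E(LS) − E(HS) = -4070 cm⁻¹.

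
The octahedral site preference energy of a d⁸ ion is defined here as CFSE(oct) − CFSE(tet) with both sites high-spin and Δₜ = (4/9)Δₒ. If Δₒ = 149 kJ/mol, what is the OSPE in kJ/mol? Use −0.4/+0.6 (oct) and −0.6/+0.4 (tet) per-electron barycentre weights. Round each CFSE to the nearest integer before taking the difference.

Octahedral high-spin t2g^6 e_g^2: CFSE = -1.2 × 149 = -179 kJ/mol.
Tetrahedral: e^4 t2^4, CFSE = 4(−0.6) + 4(+0.4) = -0.8Δₜ = -0.8 × (4/9) × 149 = -53 kJ/mol.
OSPE = -179 − (-53) = -126 kJ/mol.

-126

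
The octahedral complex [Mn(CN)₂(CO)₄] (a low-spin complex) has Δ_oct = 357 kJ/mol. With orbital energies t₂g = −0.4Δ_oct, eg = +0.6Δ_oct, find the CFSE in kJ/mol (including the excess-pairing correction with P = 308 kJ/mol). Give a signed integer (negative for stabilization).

Ligand charges: 2×(-1) from CN⁻ and 4×(+0) from CO sum to -2; with overall charge +0, Mn is +2.
Mn sits in group 7; removing 2 electrons leaves Mn²⁺ with 7 − 2 = 5 d electrons.
Configuration: t₂g⁵ eg⁰.
Orbital CFSE = 5(-0.4) + 0(0.6) = -2.0Δ_oct = -2.0 × 357 = -714 kJ/mol.
Pairing penalty: 2 pairs vs 0 in the high-spin reference → 2 extra × P = 616 kJ/mol.
Overall CFSE = -714 + 616 = -98 kJ/mol.

-98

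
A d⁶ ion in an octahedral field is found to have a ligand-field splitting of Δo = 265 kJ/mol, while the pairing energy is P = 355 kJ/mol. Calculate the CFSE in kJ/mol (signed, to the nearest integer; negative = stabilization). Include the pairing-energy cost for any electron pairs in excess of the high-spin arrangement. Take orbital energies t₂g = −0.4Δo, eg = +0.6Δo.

-106

Here Δo < P (265 < 355), so the high-spin state is favoured.
Configuration: t₂g⁴ eg².
Orbital CFSE = -0.4Δo = -0.4 × 265 = -106 kJ/mol.
High-spin has no excess pairs, so no pairing correction applies.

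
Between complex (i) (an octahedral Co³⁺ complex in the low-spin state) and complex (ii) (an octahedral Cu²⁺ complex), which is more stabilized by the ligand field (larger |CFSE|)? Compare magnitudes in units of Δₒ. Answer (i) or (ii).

(i)

(i): Co is in group 9, so Co³⁺ is d⁶ (9 − 3 = 6); t2g^6 e_g^0, CFSE = -2.4Δₒ.
(ii): Cu²⁺: group 11, so d-count = 11 − 2 = 9; For octahedral d⁹ the high- and low-spin configurations coincide; t2g^6 e_g^3, CFSE = -0.6Δₒ.
So (i) has the larger |CFSE|.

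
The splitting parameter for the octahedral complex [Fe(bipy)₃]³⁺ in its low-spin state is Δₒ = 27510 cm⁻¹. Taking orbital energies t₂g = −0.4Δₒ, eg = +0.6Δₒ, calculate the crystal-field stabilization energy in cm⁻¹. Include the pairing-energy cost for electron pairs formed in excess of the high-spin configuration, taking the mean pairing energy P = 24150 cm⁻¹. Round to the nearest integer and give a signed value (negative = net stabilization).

-6720

bipy is neutral, so the +3 overall charge sits on Fe: oxidation state +3.
Fe sits in group 8; removing 3 electrons leaves Fe³⁺ with 8 − 3 = 5 d electrons.
Configuration: t₂g⁵ eg⁰.
CFSE(orbital) = 5×(-0.4Δₒ) + 0×(0.6Δₒ) = -2.0Δₒ; with Δₒ = 27510 cm⁻¹ that is -55020 cm⁻¹.
High-spin d⁵ would be t₂g³ eg² with 0 pairs; low-spin has 2, so 2 excess pairs cost +2P = +48300 cm⁻¹.
Net CFSE = -55020 + 48300 = -6720 cm⁻¹.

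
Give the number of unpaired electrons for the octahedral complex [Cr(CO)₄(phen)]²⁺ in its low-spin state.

Ligand charges: 4×(+0) from CO and 1×(+0) from phen sum to +0; with overall charge +2, Cr is +2.
Cr is in group 6, so Cr²⁺ is d⁴ (6 − 2 = 4).
Configuration: t2g^4 e_g^0, giving 2 unpaired electrons.

2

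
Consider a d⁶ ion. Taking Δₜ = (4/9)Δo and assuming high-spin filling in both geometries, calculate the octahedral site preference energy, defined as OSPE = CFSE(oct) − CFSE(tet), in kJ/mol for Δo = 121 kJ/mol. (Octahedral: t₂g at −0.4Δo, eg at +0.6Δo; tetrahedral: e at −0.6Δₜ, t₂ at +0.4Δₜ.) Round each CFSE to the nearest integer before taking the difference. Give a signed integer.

Octahedral (high-spin): t₂g⁴ eg², CFSE = 4(−0.4) + 2(+0.6) = -0.4Δo = -0.4 × 121 = -48 kJ/mol.
In a tetrahedral site the filling is e³ t₂³: CFSE(tet) = -0.6Δₜ = -0.6 × (4/9)(121) = -32 kJ/mol.
Subtracting, OSPE = -48 − (-32) = -16 kJ/mol.

-16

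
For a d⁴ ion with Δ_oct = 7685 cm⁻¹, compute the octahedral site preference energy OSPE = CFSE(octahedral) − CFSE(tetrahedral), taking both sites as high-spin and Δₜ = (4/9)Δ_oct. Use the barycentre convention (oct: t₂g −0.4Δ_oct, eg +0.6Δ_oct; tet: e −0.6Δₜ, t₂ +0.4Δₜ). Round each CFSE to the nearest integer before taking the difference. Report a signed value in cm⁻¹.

-3245

Octahedral (high-spin): t2g^3 e_g^1, CFSE = 3(−0.4) + 1(+0.6) = -0.6Δ_oct = -0.6 × 7685 = -4611 cm⁻¹.
Tetrahedral e^2 t2^2 gives -0.4Δₜ = -0.4 × (4/9) × 7685 = -1366 cm⁻¹.
Subtracting, OSPE = -4611 − (-1366) = -3245 cm⁻¹.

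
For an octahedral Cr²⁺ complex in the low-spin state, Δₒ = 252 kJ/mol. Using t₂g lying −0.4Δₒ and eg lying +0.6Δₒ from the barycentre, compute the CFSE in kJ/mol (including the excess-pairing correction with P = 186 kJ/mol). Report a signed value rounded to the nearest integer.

-217

Group 6 minus oxidation state +2 gives a d⁴ configuration for Cr²⁺.
Electron filling gives t₂g⁴ eg⁰.
Orbital CFSE = 4(-0.4) + 0(0.6) = -1.6Δₒ = -1.6 × 252 = -403 kJ/mol.
Pairing penalty: 1 pair vs 0 in the high-spin reference → 1 extra × P = 186 kJ/mol.
Combining: -403 + 186 = -217 kJ/mol.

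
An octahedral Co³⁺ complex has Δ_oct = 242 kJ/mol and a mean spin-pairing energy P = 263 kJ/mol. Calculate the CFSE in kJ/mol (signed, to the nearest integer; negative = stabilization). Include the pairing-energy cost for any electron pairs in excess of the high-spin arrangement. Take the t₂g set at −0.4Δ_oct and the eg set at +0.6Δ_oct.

-97

Co³⁺: group 9, so d-count = 9 − 3 = 6.
Here Δ_oct < P (242 < 263), so the high-spin state is favoured.
Filling d⁶ accordingly: t₂g⁴ eg².
Orbital CFSE = -0.4Δ_oct = -0.4 × 242 = -97 kJ/mol.
High-spin has no excess pairs, so no pairing correction applies.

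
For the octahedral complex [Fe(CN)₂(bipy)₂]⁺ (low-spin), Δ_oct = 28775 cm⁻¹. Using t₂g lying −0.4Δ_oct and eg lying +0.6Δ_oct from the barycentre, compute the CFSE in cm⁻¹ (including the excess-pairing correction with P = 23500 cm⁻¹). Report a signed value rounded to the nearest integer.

-10550

Ligand charges: 2×(-1) from CN⁻ and 2×(+0) from bipy sum to -2; with overall charge +1, Fe is +3.
Group 8 minus oxidation state +3 gives a d⁵ configuration for Fe³⁺.
The d⁵ electrons fill as t₂g⁵ eg⁰.
CFSE(orbital) = 5×(-0.4Δ_oct) + 0×(0.6Δ_oct) = -2.0Δ_oct; with Δ_oct = 28775 cm⁻¹ that is -57550 cm⁻¹.
High-spin d⁵ would be t₂g³ eg² with 0 pairs; low-spin has 2, so 2 excess pairs cost +2P = +47000 cm⁻¹.
Overall CFSE = -57550 + 47000 = -10550 cm⁻¹.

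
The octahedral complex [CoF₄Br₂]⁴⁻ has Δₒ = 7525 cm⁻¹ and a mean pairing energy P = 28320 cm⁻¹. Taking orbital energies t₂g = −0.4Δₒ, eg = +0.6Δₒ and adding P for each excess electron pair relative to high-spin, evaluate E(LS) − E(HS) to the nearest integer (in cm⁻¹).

20795

Ligand charges: 4×(-1) from F⁻ and 2×(-1) from Br⁻ sum to -6; with overall charge -4, Co is +2.
Group 9 minus oxidation state +2 gives a d⁷ configuration for Co²⁺.
In the high-spin limit (t₂g⁵ eg²) the orbital term is -0.8Δₒ = -6020 cm⁻¹, with no excess pairing.
Low-spin: t₂g⁶ eg¹, orbital CFSE = -1.8Δₒ = -13545 cm⁻¹; plus 1 excess pair × P = +28320 cm⁻¹; total 14775 cm⁻¹.
The difference is 14775 − (-6020) = 20795 cm⁻¹, so high-spin lies lower.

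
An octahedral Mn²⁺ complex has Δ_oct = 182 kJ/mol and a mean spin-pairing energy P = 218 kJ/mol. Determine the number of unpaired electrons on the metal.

Mn²⁺: group 7, so d-count = 7 − 2 = 5.
Since Δ_oct = 182 kJ/mol < P = 218 kJ/mol, the complex adopts the high-spin configuration.
Configuration: t₂g³ eg².
Unpaired electrons: 5.

5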